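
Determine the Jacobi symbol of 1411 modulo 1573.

-1

(1411/1573)
  = (1573/1411)    [QR: 1573 ≡ 1 mod 4, sign kept]
  = (162/1411)    [1573 ≡ 162 mod 1411]
  = -(81/1411)    [1411 ≡ 3 mod 8 ⇒ (2/1411) = -1]
  = -(1411/81)    [QR: 81 ≡ 1 mod 4, sign kept]
  = -(34/81)    [1411 ≡ 34 mod 81]
  = -(17/81)    [81 ≡ 1 mod 8 ⇒ (2/81) = +1]
  = -(81/17)    [QR: 17 ≡ 1 mod 4, sign kept]
  = -(13/17)    [81 ≡ 13 mod 17]
  = -(17/13)    [QR: 13 ≡ 1 mod 4, sign kept]
  = -(4/13)    [17 ≡ 4 mod 13]
  = -(1/13)    [13 ≡ 5 mod 8 ⇒ (2/13)^2 = +1]
  = -1    [(1/13) = 1]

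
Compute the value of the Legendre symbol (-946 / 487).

-1

Pull out -1: (-946 / 487) = (-1 / 487)·(946 / 487). Since 487 ≡ 3 (mod 4), (-1 / 487) = -1. Now have -(946 / 487).
Reduce the numerator: 946 ≡ 459 (mod 487), so (946 / 487) = (459 / 487).
Both 459 ≡ 3 and 487 ≡ 3 (mod 4), so reciprocity gives (459 / 487) = -(487 / 459). Reduce: 487 ≡ 28 (mod 459). Now have (28 / 459).
Factor out 2: 28 = 2^2·7. Since 459 ≡ 3 (mod 8), (2 / 459) = -1, and (2 / 459)^2 = +1. Now have (7 / 459).
Both 7 ≡ 3 and 459 ≡ 3 (mod 4), so reciprocity gives (7 / 459) = -(459 / 7). Reduce: 459 ≡ 4 (mod 7). Now have -(4 / 7).
Factor out 2: 4 = 2^2. Since 7 ≡ 7 (mod 8), (2 / 7) = +1, and (2 / 7)^2 = +1. Now have -(1 / 7).
(1 / 7) = 1. Collecting the sign factors: -1.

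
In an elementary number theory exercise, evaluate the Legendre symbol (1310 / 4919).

Factor out 2: 1310 = 2·655. Since 4919 ≡ 7 (mod 8), (2 / 4919) = +1. Now have (655 / 4919).
Both 655 ≡ 3 and 4919 ≡ 3 (mod 4), so reciprocity gives (655 / 4919) = -(4919 / 655). Reduce: 4919 ≡ 334 (mod 655). Now have -(334 / 655).
Factor out 2: 334 = 2·167. Since 655 ≡ 7 (mod 8), (2 / 655) = +1. Now have -(167 / 655).
Both 167 ≡ 3 and 655 ≡ 3 (mod 4), so reciprocity gives (167 / 655) = -(655 / 167). Reduce: 655 ≡ 154 (mod 167). Now have (154 / 167).
Factor out 2: 154 = 2·77. Since 167 ≡ 7 (mod 8), (2 / 167) = +1. Now have (77 / 167).
77 ≡ 1 (mod 4), so quadratic reciprocity gives (77 / 167) = (167 / 77). Reduce: 167 ≡ 13 (mod 77). Now have (13 / 77).
13 ≡ 1 (mod 4), so quadratic reciprocity gives (13 / 77) = (77 / 13). Reduce: 77 ≡ 12 (mod 13). Now have (12 / 13).
Factor out 2: 12 = 2^2·3. Since 13 ≡ 5 (mod 8), (2 / 13) = -1, and (2 / 13)^2 = +1. Now have (3 / 13).
13 ≡ 1 (mod 4), so quadratic reciprocity gives (3 / 13) = (13 / 3). Reduce: 13 ≡ 1 (mod 3). Now have (1 / 3).
(1 / 3) = 1. Collecting the sign factors: 1.

1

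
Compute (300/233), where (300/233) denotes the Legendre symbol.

-1

(300/233)
  = (67/233)    [300 ≡ 67 mod 233]
  = (233/67)    [QR: 233 ≡ 1 mod 4, sign kept]
  = (32/67)    [233 ≡ 32 mod 67]
  = -(1/67)    [67 ≡ 3 mod 8 ⇒ (2/67)^5 = -1]
  = -1    [(1/67) = 1]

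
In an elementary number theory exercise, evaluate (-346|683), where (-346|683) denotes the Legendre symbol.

1

Reduce the numerator: -346 ≡ 337 (mod 683), so (-346|683) = (337|683).
337 ≡ 1 (mod 4), so quadratic reciprocity gives (337|683) = (683|337). Reduce: 683 ≡ 9 (mod 337). Now have (9|337).
9 ≡ 1 (mod 4), so quadratic reciprocity gives (9|337) = (337|9). Reduce: 337 ≡ 4 (mod 9). Now have (4|9).
Factor out 2: 4 = 2^2. Since 9 ≡ 1 (mod 8), (2|9) = +1, and (2|9)^2 = +1. Now have (1|9).
(1|9) = 1. Collecting the sign factors: 1.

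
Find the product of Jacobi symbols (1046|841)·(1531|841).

By multiplicativity, (1046·1531|841) = (1046|841)·(1531|841).
First factor (1046|841):
Reduce the numerator: 1046 ≡ 205 (mod 841), so (1046|841) = (205|841).
205 ≡ 1 (mod 4), so quadratic reciprocity gives (205|841) = (841|205). Reduce: 841 ≡ 21 (mod 205). Now have (21|205).
21 ≡ 1 (mod 4), so quadratic reciprocity gives (21|205) = (205|21). Reduce: 205 ≡ 16 (mod 21). Now have (16|21).
Factor out 2: 16 = 2^4. Since 21 ≡ 5 (mod 8), (2|21) = -1, and (2|21)^4 = +1. Now have (1|21).
(1|21) = 1. Collecting the sign factors: 1.
Second factor (1531|841):
Reduce the numerator: 1531 ≡ 690 (mod 841), so (1531|841) = (690|841).
Factor out 2: 690 = 2·345. Since 841 ≡ 1 (mod 8), (2|841) = +1. Now have (345|841).
345 ≡ 1 (mod 4), so quadratic reciprocity gives (345|841) = (841|345). Reduce: 841 ≡ 151 (mod 345). Now have (151|345).
345 ≡ 1 (mod 4), so quadratic reciprocity gives (151|345) = (345|151). Reduce: 345 ≡ 43 (mod 151). Now have (43|151).
Both 43 ≡ 3 and 151 ≡ 3 (mod 4), so reciprocity gives (43|151) = -(151|43). Reduce: 151 ≡ 22 (mod 43). Now have -(22|43).
Factor out 2: 22 = 2·11. Since 43 ≡ 3 (mod 8), (2|43) = -1. Now have (11|43).
Both 11 ≡ 3 and 43 ≡ 3 (mod 4), so reciprocity gives (11|43) = -(43|11). Reduce: 43 ≡ 10 (mod 11). Now have -(10|11).
Factor out 2: 10 = 2·5. Since 11 ≡ 3 (mod 8), (2|11) = -1. Now have (5|11).
5 ≡ 1 (mod 4), so quadratic reciprocity gives (5|11) = (11|5). Reduce: 11 ≡ 1 (mod 5). Now have (1|5).
(1|5) = 1. Collecting the sign factors: 1.
Product: (1)·(1) = 1.

1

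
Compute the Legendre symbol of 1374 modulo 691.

1

(1374/691)
  = (683/691)    [1374 ≡ 683 mod 691]
  = -(691/683)    [QR: both ≡ 3 mod 4, sign flips]
  = -(8/683)    [691 ≡ 8 mod 683]
  = (1/683)    [683 ≡ 3 mod 8 ⇒ (2/683)^3 = -1]
  = 1    [(1/683) = 1]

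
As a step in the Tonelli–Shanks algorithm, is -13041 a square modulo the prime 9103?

yes

Reduce the numerator: -13041 ≡ 5165 (mod 9103), so (-13041|9103) = (5165|9103).
5165 ≡ 1 (mod 4), so quadratic reciprocity gives (5165|9103) = (9103|5165). Reduce: 9103 ≡ 3938 (mod 5165). Now have (3938|5165).
Factor out 2: 3938 = 2·1969. Since 5165 ≡ 5 (mod 8), (2|5165) = -1. Now have -(1969|5165).
1969 ≡ 1 (mod 4), so quadratic reciprocity gives (1969|5165) = (5165|1969). Reduce: 5165 ≡ 1227 (mod 1969). Now have -(1227|1969).
1969 ≡ 1 (mod 4), so quadratic reciprocity gives (1227|1969) = (1969|1227). Reduce: 1969 ≡ 742 (mod 1227). Now have -(742|1227).
Factor out 2: 742 = 2·371. Since 1227 ≡ 3 (mod 8), (2|1227) = -1. Now have (371|1227).
Both 371 ≡ 3 and 1227 ≡ 3 (mod 4), so reciprocity gives (371|1227) = -(1227|371). Reduce: 1227 ≡ 114 (mod 371). Now have -(114|371).
Factor out 2: 114 = 2·57. Since 371 ≡ 3 (mod 8), (2|371) = -1. Now have (57|371).
57 ≡ 1 (mod 4), so quadratic reciprocity gives (57|371) = (371|57). Reduce: 371 ≡ 29 (mod 57). Now have (29|57).
29 ≡ 1 (mod 4), so quadratic reciprocity gives (29|57) = (57|29). Reduce: 57 ≡ 28 (mod 29). Now have (28|29).
Factor out 2: 28 = 2^2·7. Since 29 ≡ 5 (mod 8), (2|29) = -1, and (2|29)^2 = +1. Now have (7|29).
29 ≡ 1 (mod 4), so quadratic reciprocity gives (7|29) = (29|7). Reduce: 29 ≡ 1 (mod 7). Now have (1|7).
(1|7) = 1. Collecting the sign factors: 1.
(-13041|9103) = 1, and 9103 is prime, so -13041 is a quadratic residue mod 9103.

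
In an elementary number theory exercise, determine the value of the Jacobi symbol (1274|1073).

(1274|1073)
  = (201|1073)    [1274 ≡ 201 mod 1073]
  = (1073|201)    [QR: 201 ≡ 1 mod 4, sign kept]
  = (68|201)    [1073 ≡ 68 mod 201]
  = (17|201)    [201 ≡ 1 mod 8 ⇒ (2|201)^2 = +1]
  = (201|17)    [QR: 17 ≡ 1 mod 4, sign kept]
  = (14|17)    [201 ≡ 14 mod 17]
  = (7|17)    [17 ≡ 1 mod 8 ⇒ (2|17) = +1]
  = (17|7)    [QR: 17 ≡ 1 mod 4, sign kept]
  = (3|7)    [17 ≡ 3 mod 7]
  = -(7|3)    [QR: both ≡ 3 mod 4, sign flips]
  = -(1|3)    [7 ≡ 1 mod 3]
  = -1    [(1|3) = 1]

-1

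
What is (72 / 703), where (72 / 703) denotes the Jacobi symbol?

1

Factor out 2: 72 = 2^3·9. Since 703 ≡ 7 (mod 8), (2 / 703) = +1, and (2 / 703)^3 = +1. Now have (9 / 703).
9 ≡ 1 (mod 4), so quadratic reciprocity gives (9 / 703) = (703 / 9). Reduce: 703 ≡ 1 (mod 9). Now have (1 / 9).
(1 / 9) = 1. Collecting the sign factors: 1.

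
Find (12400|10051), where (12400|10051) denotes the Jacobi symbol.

-1

Reduce the numerator: 12400 ≡ 2349 (mod 10051), so (12400|10051) = (2349|10051).
2349 ≡ 1 (mod 4), so quadratic reciprocity gives (2349|10051) = (10051|2349). Reduce: 10051 ≡ 655 (mod 2349). Now have (655|2349).
2349 ≡ 1 (mod 4), so quadratic reciprocity gives (655|2349) = (2349|655). Reduce: 2349 ≡ 384 (mod 655). Now have (384|655).
Factor out 2: 384 = 2^7·3. Since 655 ≡ 7 (mod 8), (2|655) = +1, and (2|655)^7 = +1. Now have (3|655).
Both 3 ≡ 3 and 655 ≡ 3 (mod 4), so reciprocity gives (3|655) = -(655|3). Reduce: 655 ≡ 1 (mod 3). Now have -(1|3).
(1|3) = 1. Collecting the sign factors: -1.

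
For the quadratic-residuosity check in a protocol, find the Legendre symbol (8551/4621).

-1

Reduce the numerator: 8551 ≡ 3930 (mod 4621), so (8551/4621) = (3930/4621).
Factor out 2: 3930 = 2·1965. Since 4621 ≡ 5 (mod 8), (2/4621) = -1. Now have -(1965/4621).
1965 ≡ 1 (mod 4), so quadratic reciprocity gives (1965/4621) = (4621/1965). Reduce: 4621 ≡ 691 (mod 1965). Now have -(691/1965).
1965 ≡ 1 (mod 4), so quadratic reciprocity gives (691/1965) = (1965/691). Reduce: 1965 ≡ 583 (mod 691). Now have -(583/691).
Both 583 ≡ 3 and 691 ≡ 3 (mod 4), so reciprocity gives (583/691) = -(691/583). Reduce: 691 ≡ 108 (mod 583). Now have (108/583).
Factor out 2: 108 = 2^2·27. Since 583 ≡ 7 (mod 8), (2/583) = +1, and (2/583)^2 = +1. Now have (27/583).
Both 27 ≡ 3 and 583 ≡ 3 (mod 4), so reciprocity gives (27/583) = -(583/27). Reduce: 583 ≡ 16 (mod 27). Now have -(16/27).
Factor out 2: 16 = 2^4. Since 27 ≡ 3 (mod 8), (2/27) = -1, and (2/27)^4 = +1. Now have -(1/27).
(1/27) = 1. Collecting the sign factors: -1.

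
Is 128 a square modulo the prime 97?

(128/97)
  = (31/97)    [128 ≡ 31 mod 97]
  = (97/31)    [QR: 97 ≡ 1 mod 4, sign kept]
  = (4/31)    [97 ≡ 4 mod 31]
  = (1/31)    [31 ≡ 7 mod 8 ⇒ (2/31)^2 = +1]
  = 1    [(1/31) = 1]
The Legendre symbol is 1, so x^2 ≡ 128 (mod 97) has solution.

yes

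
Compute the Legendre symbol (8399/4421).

-1

Reduce the numerator: 8399 ≡ 3978 (mod 4421), so (8399/4421) = (3978/4421).
Factor out 2: 3978 = 2·1989. Since 4421 ≡ 5 (mod 8), (2/4421) = -1. Now have -(1989/4421).
1989 ≡ 1 (mod 4), so quadratic reciprocity gives (1989/4421) = (4421/1989). Reduce: 4421 ≡ 443 (mod 1989). Now have -(443/1989).
1989 ≡ 1 (mod 4), so quadratic reciprocity gives (443/1989) = (1989/443). Reduce: 1989 ≡ 217 (mod 443). Now have -(217/443).
217 ≡ 1 (mod 4), so quadratic reciprocity gives (217/443) = (443/217). Reduce: 443 ≡ 9 (mod 217). Now have -(9/217).
9 ≡ 1 (mod 4), so quadratic reciprocity gives (9/217) = (217/9). Reduce: 217 ≡ 1 (mod 9). Now have -(1/9).
(1/9) = 1. Collecting the sign factors: -1.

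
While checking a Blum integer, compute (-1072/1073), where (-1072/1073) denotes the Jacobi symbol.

1

Reduce the numerator: -1072 ≡ 1 (mod 1073), so (-1072/1073) = (1/1073).
(1/1073) = 1. Collecting the sign factors: 1.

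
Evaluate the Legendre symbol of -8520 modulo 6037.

1

Reduce the numerator: -8520 ≡ 3554 (mod 6037), so (-8520/6037) = (3554/6037).
Factor out 2: 3554 = 2·1777. Since 6037 ≡ 5 (mod 8), (2/6037) = -1. Now have -(1777/6037).
1777 ≡ 1 (mod 4), so quadratic reciprocity gives (1777/6037) = (6037/1777). Reduce: 6037 ≡ 706 (mod 1777). Now have -(706/1777).
Factor out 2: 706 = 2·353. Since 1777 ≡ 1 (mod 8), (2/1777) = +1. Now have -(353/1777).
353 ≡ 1 (mod 4), so quadratic reciprocity gives (353/1777) = (1777/353). Reduce: 1777 ≡ 12 (mod 353). Now have -(12/353).
Factor out 2: 12 = 2^2·3. Since 353 ≡ 1 (mod 8), (2/353) = +1, and (2/353)^2 = +1. Now have -(3/353).
353 ≡ 1 (mod 4), so quadratic reciprocity gives (3/353) = (353/3). Reduce: 353 ≡ 2 (mod 3). Now have -(2/3).
Factor out 2: 2 = 2. Since 3 ≡ 3 (mod 8), (2/3) = -1. Now have (1/3).
(1/3) = 1. Collecting the sign factors: 1.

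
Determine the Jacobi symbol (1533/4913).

1533 ≡ 1 (mod 4), so quadratic reciprocity gives (1533/4913) = (4913/1533). Reduce: 4913 ≡ 314 (mod 1533). Now have (314/1533).
Factor out 2: 314 = 2·157. Since 1533 ≡ 5 (mod 8), (2/1533) = -1. Now have -(157/1533).
157 ≡ 1 (mod 4), so quadratic reciprocity gives (157/1533) = (1533/157). Reduce: 1533 ≡ 120 (mod 157). Now have -(120/157).
Factor out 2: 120 = 2^3·15. Since 157 ≡ 5 (mod 8), (2/157) = -1, and (2/157)^3 = -1. Now have (15/157).
157 ≡ 1 (mod 4), so quadratic reciprocity gives (15/157) = (157/15). Reduce: 157 ≡ 7 (mod 15). Now have (7/15).
Both 7 ≡ 3 and 15 ≡ 3 (mod 4), so reciprocity gives (7/15) = -(15/7). Reduce: 15 ≡ 1 (mod 7). Now have -(1/7).
(1/7) = 1. Collecting the sign factors: -1.

-1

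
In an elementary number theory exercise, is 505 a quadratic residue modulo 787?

no

(505/787)
  = (787/505)    [QR: 505 ≡ 1 mod 4, sign kept]
  = (282/505)    [787 ≡ 282 mod 505]
  = (141/505)    [505 ≡ 1 mod 8 ⇒ (2/505) = +1]
  = (505/141)    [QR: 141 ≡ 1 mod 4, sign kept]
  = (82/141)    [505 ≡ 82 mod 141]
  = -(41/141)    [141 ≡ 5 mod 8 ⇒ (2/141) = -1]
  = -(141/41)    [QR: 41 ≡ 1 mod 4, sign kept]
  = -(18/41)    [141 ≡ 18 mod 41]
  = -(9/41)    [41 ≡ 1 mod 8 ⇒ (2/41) = +1]
  = -(41/9)    [QR: 9 ≡ 1 mod 4, sign kept]
  = -(5/9)    [41 ≡ 5 mod 9]
  = -(9/5)    [QR: 5 ≡ 1 mod 4, sign kept]
  = -(4/5)    [9 ≡ 4 mod 5]
  = -(1/5)    [5 ≡ 5 mod 8 ⇒ (2/5)^2 = +1]
  = -1    [(1/5) = 1]
The Legendre symbol is -1, so x^2 ≡ 505 (mod 787) has no solution.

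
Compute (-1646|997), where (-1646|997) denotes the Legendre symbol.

-1

(-1646|997)
  = (1646|997)    [997 ≡ 1 mod 4 ⇒ (-1|997) = +1]
  = (649|997)    [1646 ≡ 649 mod 997]
  = (997|649)    [QR: 649 ≡ 1 mod 4, sign kept]
  = (348|649)    [997 ≡ 348 mod 649]
  = (87|649)    [649 ≡ 1 mod 8 ⇒ (2|649)^2 = +1]
  = (649|87)    [QR: 649 ≡ 1 mod 4, sign kept]
  = (40|87)    [649 ≡ 40 mod 87]
  = (5|87)    [87 ≡ 7 mod 8 ⇒ (2|87)^3 = +1]
  = (87|5)    [QR: 5 ≡ 1 mod 4, sign kept]
  = (2|5)    [87 ≡ 2 mod 5]
  = -(1|5)    [5 ≡ 5 mod 8 ⇒ (2|5) = -1]
  = -1    [(1|5) = 1]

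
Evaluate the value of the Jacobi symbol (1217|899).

1

(1217|899)
  = (318|899)    [1217 ≡ 318 mod 899]
  = -(159|899)    [899 ≡ 3 mod 8 ⇒ (2|899) = -1]
  = (899|159)    [QR: both ≡ 3 mod 4, sign flips]
  = (104|159)    [899 ≡ 104 mod 159]
  = (13|159)    [159 ≡ 7 mod 8 ⇒ (2|159)^3 = +1]
  = (159|13)    [QR: 13 ≡ 1 mod 4, sign kept]
  = (3|13)    [159 ≡ 3 mod 13]
  = (13|3)    [QR: 13 ≡ 1 mod 4, sign kept]
  = (1|3)    [13 ≡ 1 mod 3]
  = 1    [(1|3) = 1]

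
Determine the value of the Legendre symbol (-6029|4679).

-1

Pull out -1: (-6029|4679) = (-1|4679)·(6029|4679). Since 4679 ≡ 3 (mod 4), (-1|4679) = -1. Now have -(6029|4679).
Reduce the numerator: 6029 ≡ 1350 (mod 4679), so (6029|4679) = (1350|4679).
Factor out 2: 1350 = 2·675. Since 4679 ≡ 7 (mod 8), (2|4679) = +1. Now have -(675|4679).
Both 675 ≡ 3 and 4679 ≡ 3 (mod 4), so reciprocity gives (675|4679) = -(4679|675). Reduce: 4679 ≡ 629 (mod 675). Now have (629|675).
629 ≡ 1 (mod 4), so quadratic reciprocity gives (629|675) = (675|629). Reduce: 675 ≡ 46 (mod 629). Now have (46|629).
Factor out 2: 46 = 2·23. Since 629 ≡ 5 (mod 8), (2|629) = -1. Now have -(23|629).
629 ≡ 1 (mod 4), so quadratic reciprocity gives (23|629) = (629|23). Reduce: 629 ≡ 8 (mod 23). Now have -(8|23).
Factor out 2: 8 = 2^3. Since 23 ≡ 7 (mod 8), (2|23) = +1, and (2|23)^3 = +1. Now have -(1|23).
(1|23) = 1. Collecting the sign factors: -1.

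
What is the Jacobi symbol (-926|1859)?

1

(-926|1859)
  = (933|1859)    [-926 ≡ 933 mod 1859]
  = (1859|933)    [QR: 933 ≡ 1 mod 4, sign kept]
  = (926|933)    [1859 ≡ 926 mod 933]
  = -(463|933)    [933 ≡ 5 mod 8 ⇒ (2|933) = -1]
  = -(933|463)    [QR: 933 ≡ 1 mod 4, sign kept]
  = -(7|463)    [933 ≡ 7 mod 463]
  = (463|7)    [QR: both ≡ 3 mod 4, sign flips]
  = (1|7)    [463 ≡ 1 mod 7]
  = 1    [(1|7) = 1]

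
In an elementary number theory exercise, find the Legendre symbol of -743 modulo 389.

1

Pull out -1: (-743|389) = (-1|389)·(743|389). Since 389 ≡ 1 (mod 4), (-1|389) = +1. Now have (743|389).
Reduce the numerator: 743 ≡ 354 (mod 389), so (743|389) = (354|389).
Factor out 2: 354 = 2·177. Since 389 ≡ 5 (mod 8), (2|389) = -1. Now have -(177|389).
177 ≡ 1 (mod 4), so quadratic reciprocity gives (177|389) = (389|177). Reduce: 389 ≡ 35 (mod 177). Now have -(35|177).
177 ≡ 1 (mod 4), so quadratic reciprocity gives (35|177) = (177|35). Reduce: 177 ≡ 2 (mod 35). Now have -(2|35).
Factor out 2: 2 = 2. Since 35 ≡ 3 (mod 8), (2|35) = -1. Now have (1|35).
(1|35) = 1. Collecting the sign factors: 1.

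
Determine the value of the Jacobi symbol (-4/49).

1

(-4/49)
  = (45/49)    [-4 ≡ 45 mod 49]
  = (49/45)    [QR: 45 ≡ 1 mod 4, sign kept]
  = (4/45)    [49 ≡ 4 mod 45]
  = (1/45)    [45 ≡ 5 mod 8 ⇒ (2/45)^2 = +1]
  = 1    [(1/45) = 1]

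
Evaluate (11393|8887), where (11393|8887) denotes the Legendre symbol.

Reduce the numerator: 11393 ≡ 2506 (mod 8887), so (11393|8887) = (2506|8887).
Factor out 2: 2506 = 2·1253. Since 8887 ≡ 7 (mod 8), (2|8887) = +1. Now have (1253|8887).
1253 ≡ 1 (mod 4), so quadratic reciprocity gives (1253|8887) = (8887|1253). Reduce: 8887 ≡ 116 (mod 1253). Now have (116|1253).
Factor out 2: 116 = 2^2·29. Since 1253 ≡ 5 (mod 8), (2|1253) = -1, and (2|1253)^2 = +1. Now have (29|1253).
29 ≡ 1 (mod 4), so quadratic reciprocity gives (29|1253) = (1253|29). Reduce: 1253 ≡ 6 (mod 29). Now have (6|29).
Factor out 2: 6 = 2·3. Since 29 ≡ 5 (mod 8), (2|29) = -1. Now have -(3|29).
29 ≡ 1 (mod 4), so quadratic reciprocity gives (3|29) = (29|3). Reduce: 29 ≡ 2 (mod 3). Now have -(2|3).
Factor out 2: 2 = 2. Since 3 ≡ 3 (mod 8), (2|3) = -1. Now have (1|3).
(1|3) = 1. Collecting the sign factors: 1.

1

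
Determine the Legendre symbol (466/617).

(466/617)
  = (233/617)    [617 ≡ 1 mod 8 ⇒ (2/617) = +1]
  = (617/233)    [QR: 233 ≡ 1 mod 4, sign kept]
  = (151/233)    [617 ≡ 151 mod 233]
  = (233/151)    [QR: 233 ≡ 1 mod 4, sign kept]
  = (82/151)    [233 ≡ 82 mod 151]
  = (41/151)    [151 ≡ 7 mod 8 ⇒ (2/151) = +1]
  = (151/41)    [QR: 41 ≡ 1 mod 4, sign kept]
  = (28/41)    [151 ≡ 28 mod 41]
  = (7/41)    [41 ≡ 1 mod 8 ⇒ (2/41)^2 = +1]
  = (41/7)    [QR: 41 ≡ 1 mod 4, sign kept]
  = (6/7)    [41 ≡ 6 mod 7]
  = (3/7)    [7 ≡ 7 mod 8 ⇒ (2/7) = +1]
  = -(7/3)    [QR: both ≡ 3 mod 4, sign flips]
  = -(1/3)    [7 ≡ 1 mod 3]
  = -1    [(1/3) = 1]

-1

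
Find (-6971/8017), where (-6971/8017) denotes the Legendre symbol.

1

(-6971/8017)
  = (6971/8017)    [8017 ≡ 1 mod 4 ⇒ (-1/8017) = +1]
  = (8017/6971)    [QR: 8017 ≡ 1 mod 4, sign kept]
  = (1046/6971)    [8017 ≡ 1046 mod 6971]
  = -(523/6971)    [6971 ≡ 3 mod 8 ⇒ (2/6971) = -1]
  = (6971/523)    [QR: both ≡ 3 mod 4, sign flips]
  = (172/523)    [6971 ≡ 172 mod 523]
  = (43/523)    [523 ≡ 3 mod 8 ⇒ (2/523)^2 = +1]
  = -(523/43)    [QR: both ≡ 3 mod 4, sign flips]
  = -(7/43)    [523 ≡ 7 mod 43]
  = (43/7)    [QR: both ≡ 3 mod 4, sign flips]
  = (1/7)    [43 ≡ 1 mod 7]
  = 1    [(1/7) = 1]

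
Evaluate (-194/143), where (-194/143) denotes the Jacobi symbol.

Pull out -1: (-194/143) = (-1/143)·(194/143). Since 143 ≡ 3 (mod 4), (-1/143) = -1. Now have -(194/143).
Reduce the numerator: 194 ≡ 51 (mod 143), so (194/143) = (51/143).
Both 51 ≡ 3 and 143 ≡ 3 (mod 4), so reciprocity gives (51/143) = -(143/51). Reduce: 143 ≡ 41 (mod 51). Now have (41/51).
41 ≡ 1 (mod 4), so quadratic reciprocity gives (41/51) = (51/41). Reduce: 51 ≡ 10 (mod 41). Now have (10/41).
Factor out 2: 10 = 2·5. Since 41 ≡ 1 (mod 8), (2/41) = +1. Now have (5/41).
5 ≡ 1 (mod 4), so quadratic reciprocity gives (5/41) = (41/5). Reduce: 41 ≡ 1 (mod 5). Now have (1/5).
(1/5) = 1. Collecting the sign factors: 1.

1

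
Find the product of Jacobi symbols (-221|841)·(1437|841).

1

By multiplicativity, (-221·1437|841) = (-221|841)·(1437|841).
First factor (-221|841):
Reduce the numerator: -221 ≡ 620 (mod 841), so (-221|841) = (620|841).
Factor out 2: 620 = 2^2·155. Since 841 ≡ 1 (mod 8), (2|841) = +1, and (2|841)^2 = +1. Now have (155|841).
841 ≡ 1 (mod 4), so quadratic reciprocity gives (155|841) = (841|155). Reduce: 841 ≡ 66 (mod 155). Now have (66|155).
Factor out 2: 66 = 2·33. Since 155 ≡ 3 (mod 8), (2|155) = -1. Now have -(33|155).
33 ≡ 1 (mod 4), so quadratic reciprocity gives (33|155) = (155|33). Reduce: 155 ≡ 23 (mod 33). Now have -(23|33).
33 ≡ 1 (mod 4), so quadratic reciprocity gives (23|33) = (33|23). Reduce: 33 ≡ 10 (mod 23). Now have -(10|23).
Factor out 2: 10 = 2·5. Since 23 ≡ 7 (mod 8), (2|23) = +1. Now have -(5|23).
5 ≡ 1 (mod 4), so quadratic reciprocity gives (5|23) = (23|5). Reduce: 23 ≡ 3 (mod 5). Now have -(3|5).
5 ≡ 1 (mod 4), so quadratic reciprocity gives (3|5) = (5|3). Reduce: 5 ≡ 2 (mod 3). Now have -(2|3).
Factor out 2: 2 = 2. Since 3 ≡ 3 (mod 8), (2|3) = -1. Now have (1|3).
(1|3) = 1. Collecting the sign factors: 1.
Second factor (1437|841):
Reduce the numerator: 1437 ≡ 596 (mod 841), so (1437|841) = (596|841).
Factor out 2: 596 = 2^2·149. Since 841 ≡ 1 (mod 8), (2|841) = +1, and (2|841)^2 = +1. Now have (149|841).
149 ≡ 1 (mod 4), so quadratic reciprocity gives (149|841) = (841|149). Reduce: 841 ≡ 96 (mod 149). Now have (96|149).
Factor out 2: 96 = 2^5·3. Since 149 ≡ 5 (mod 8), (2|149) = -1, and (2|149)^5 = -1. Now have -(3|149).
149 ≡ 1 (mod 4), so quadratic reciprocity gives (3|149) = (149|3). Reduce: 149 ≡ 2 (mod 3). Now have -(2|3).
Factor out 2: 2 = 2. Since 3 ≡ 3 (mod 8), (2|3) = -1. Now have (1|3).
(1|3) = 1. Collecting the sign factors: 1.
Product: (1)·(1) = 1.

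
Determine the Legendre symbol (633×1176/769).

1

By multiplicativity, (633·1176/769) = (633/769)·(1176/769).
First factor (633/769):
(633/769)
  = (769/633)    [QR: 633 ≡ 1 mod 4, sign kept]
  = (136/633)    [769 ≡ 136 mod 633]
  = (17/633)    [633 ≡ 1 mod 8 ⇒ (2/633)^3 = +1]
  = (633/17)    [QR: 17 ≡ 1 mod 4, sign kept]
  = (4/17)    [633 ≡ 4 mod 17]
  = (1/17)    [17 ≡ 1 mod 8 ⇒ (2/17)^2 = +1]
  = 1    [(1/17) = 1]
Second factor (1176/769):
(1176/769)
  = (407/769)    [1176 ≡ 407 mod 769]
  = (769/407)    [QR: 769 ≡ 1 mod 4, sign kept]
  = (362/407)    [769 ≡ 362 mod 407]
  = (181/407)    [407 ≡ 7 mod 8 ⇒ (2/407) = +1]
  = (407/181)    [QR: 181 ≡ 1 mod 4, sign kept]
  = (45/181)    [407 ≡ 45 mod 181]
  = (181/45)    [QR: 45 ≡ 1 mod 4, sign kept]
  = (1/45)    [181 ≡ 1 mod 45]
  = 1    [(1/45) = 1]
Product: (1)·(1) = 1.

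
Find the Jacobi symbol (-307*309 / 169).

1

By multiplicativity, (-307·309 / 169) = (-307 / 169)·(309 / 169).
First factor (-307 / 169):
Reduce the numerator: -307 ≡ 31 (mod 169), so (-307 / 169) = (31 / 169).
169 ≡ 1 (mod 4), so quadratic reciprocity gives (31 / 169) = (169 / 31). Reduce: 169 ≡ 14 (mod 31). Now have (14 / 31).
Factor out 2: 14 = 2·7. Since 31 ≡ 7 (mod 8), (2 / 31) = +1. Now have (7 / 31).
Both 7 ≡ 3 and 31 ≡ 3 (mod 4), so reciprocity gives (7 / 31) = -(31 / 7). Reduce: 31 ≡ 3 (mod 7). Now have -(3 / 7).
Both 3 ≡ 3 and 7 ≡ 3 (mod 4), so reciprocity gives (3 / 7) = -(7 / 3). Reduce: 7 ≡ 1 (mod 3). Now have (1 / 3).
(1 / 3) = 1. Collecting the sign factors: 1.
Second factor (309 / 169):
Reduce the numerator: 309 ≡ 140 (mod 169), so (309 / 169) = (140 / 169).
Factor out 2: 140 = 2^2·35. Since 169 ≡ 1 (mod 8), (2 / 169) = +1, and (2 / 169)^2 = +1. Now have (35 / 169).
169 ≡ 1 (mod 4), so quadratic reciprocity gives (35 / 169) = (169 / 35). Reduce: 169 ≡ 29 (mod 35). Now have (29 / 35).
29 ≡ 1 (mod 4), so quadratic reciprocity gives (29 / 35) = (35 / 29). Reduce: 35 ≡ 6 (mod 29). Now have (6 / 29).
Factor out 2: 6 = 2·3. Since 29 ≡ 5 (mod 8), (2 / 29) = -1. Now have -(3 / 29).
29 ≡ 1 (mod 4), so quadratic reciprocity gives (3 / 29) = (29 / 3). Reduce: 29 ≡ 2 (mod 3). Now have -(2 / 3).
Factor out 2: 2 = 2. Since 3 ≡ 3 (mod 8), (2 / 3) = -1. Now have (1 / 3).
(1 / 3) = 1. Collecting the sign factors: 1.
Product: (1)·(1) = 1.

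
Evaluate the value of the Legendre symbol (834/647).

-1

Reduce the numerator: 834 ≡ 187 (mod 647), so (834/647) = (187/647).
Both 187 ≡ 3 and 647 ≡ 3 (mod 4), so reciprocity gives (187/647) = -(647/187). Reduce: 647 ≡ 86 (mod 187). Now have -(86/187).
Factor out 2: 86 = 2·43. Since 187 ≡ 3 (mod 8), (2/187) = -1. Now have (43/187).
Both 43 ≡ 3 and 187 ≡ 3 (mod 4), so reciprocity gives (43/187) = -(187/43). Reduce: 187 ≡ 15 (mod 43). Now have -(15/43).
Both 15 ≡ 3 and 43 ≡ 3 (mod 4), so reciprocity gives (15/43) = -(43/15). Reduce: 43 ≡ 13 (mod 15). Now have (13/15).
13 ≡ 1 (mod 4), so quadratic reciprocity gives (13/15) = (15/13). Reduce: 15 ≡ 2 (mod 13). Now have (2/13).
Factor out 2: 2 = 2. Since 13 ≡ 5 (mod 8), (2/13) = -1. Now have -(1/13).
(1/13) = 1. Collecting the sign factors: -1.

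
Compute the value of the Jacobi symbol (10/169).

Factor out 2: 10 = 2·5. Since 169 ≡ 1 (mod 8), (2/169) = +1. Now have (5/169).
5 ≡ 1 (mod 4), so quadratic reciprocity gives (5/169) = (169/5). Reduce: 169 ≡ 4 (mod 5). Now have (4/5).
Factor out 2: 4 = 2^2. Since 5 ≡ 5 (mod 8), (2/5) = -1, and (2/5)^2 = +1. Now have (1/5).
(1/5) = 1. Collecting the sign factors: 1.

1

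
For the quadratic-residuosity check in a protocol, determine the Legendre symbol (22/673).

Factor out 2: 22 = 2·11. Since 673 ≡ 1 (mod 8), (2/673) = +1. Now have (11/673).
673 ≡ 1 (mod 4), so quadratic reciprocity gives (11/673) = (673/11). Reduce: 673 ≡ 2 (mod 11). Now have (2/11).
Factor out 2: 2 = 2. Since 11 ≡ 3 (mod 8), (2/11) = -1. Now have -(1/11).
(1/11) = 1. Collecting the sign factors: -1.

-1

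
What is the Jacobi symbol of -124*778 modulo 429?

By multiplicativity, (-124·778/429) = (-124/429)·(778/429).
First factor (-124/429):
(-124/429)
  = (124/429)    [429 ≡ 1 mod 4 ⇒ (-1/429) = +1]
  = (31/429)    [429 ≡ 5 mod 8 ⇒ (2/429)^2 = +1]
  = (429/31)    [QR: 429 ≡ 1 mod 4, sign kept]
  = (26/31)    [429 ≡ 26 mod 31]
  = (13/31)    [31 ≡ 7 mod 8 ⇒ (2/31) = +1]
  = (31/13)    [QR: 13 ≡ 1 mod 4, sign kept]
  = (5/13)    [31 ≡ 5 mod 13]
  = (13/5)    [QR: 5 ≡ 1 mod 4, sign kept]
  = (3/5)    [13 ≡ 3 mod 5]
  = (5/3)    [QR: 5 ≡ 1 mod 4, sign kept]
  = (2/3)    [5 ≡ 2 mod 3]
  = -(1/3)    [3 ≡ 3 mod 8 ⇒ (2/3) = -1]
  = -1    [(1/3) = 1]
Second factor (778/429):
(778/429)
  = (349/429)    [778 ≡ 349 mod 429]
  = (429/349)    [QR: 349 ≡ 1 mod 4, sign kept]
  = (80/349)    [429 ≡ 80 mod 349]
  = (5/349)    [349 ≡ 5 mod 8 ⇒ (2/349)^4 = +1]
  = (349/5)    [QR: 5 ≡ 1 mod 4, sign kept]
  = (4/5)    [349 ≡ 4 mod 5]
  = (1/5)    [5 ≡ 5 mod 8 ⇒ (2/5)^2 = +1]
  = 1    [(1/5) = 1]
Product: (-1)·(1) = -1.

-1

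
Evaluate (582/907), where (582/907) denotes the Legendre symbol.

-1

(582/907)
  = -(291/907)    [907 ≡ 3 mod 8 ⇒ (2/907) = -1]
  = (907/291)    [QR: both ≡ 3 mod 4, sign flips]
  = (34/291)    [907 ≡ 34 mod 291]
  = -(17/291)    [291 ≡ 3 mod 8 ⇒ (2/291) = -1]
  = -(291/17)    [QR: 17 ≡ 1 mod 4, sign kept]
  = -(2/17)    [291 ≡ 2 mod 17]
  = -(1/17)    [17 ≡ 1 mod 8 ⇒ (2/17) = +1]
  = -1    [(1/17) = 1]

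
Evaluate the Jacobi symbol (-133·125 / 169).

1

By multiplicativity, (-133·125 / 169) = (-133 / 169)·(125 / 169).
First factor (-133 / 169):
(-133 / 169)
  = (36 / 169)    [-133 ≡ 36 mod 169]
  = (9 / 169)    [169 ≡ 1 mod 8 ⇒ (2 / 169)^2 = +1]
  = (169 / 9)    [QR: 9 ≡ 1 mod 4, sign kept]
  = (7 / 9)    [169 ≡ 7 mod 9]
  = (9 / 7)    [QR: 9 ≡ 1 mod 4, sign kept]
  = (2 / 7)    [9 ≡ 2 mod 7]
  = (1 / 7)    [7 ≡ 7 mod 8 ⇒ (2 / 7) = +1]
  = 1    [(1 / 7) = 1]
Second factor (125 / 169):
(125 / 169)
  = (169 / 125)    [QR: 125 ≡ 1 mod 4, sign kept]
  = (44 / 125)    [169 ≡ 44 mod 125]
  = (11 / 125)    [125 ≡ 5 mod 8 ⇒ (2 / 125)^2 = +1]
  = (125 / 11)    [QR: 125 ≡ 1 mod 4, sign kept]
  = (4 / 11)    [125 ≡ 4 mod 11]
  = (1 / 11)    [11 ≡ 3 mod 8 ⇒ (2 / 11)^2 = +1]
  = 1    [(1 / 11) = 1]
Product: (1)·(1) = 1.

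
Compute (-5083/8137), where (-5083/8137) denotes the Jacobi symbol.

Pull out -1: (-5083/8137) = (-1/8137)·(5083/8137). Since 8137 ≡ 1 (mod 4), (-1/8137) = +1. Now have (5083/8137).
8137 ≡ 1 (mod 4), so quadratic reciprocity gives (5083/8137) = (8137/5083). Reduce: 8137 ≡ 3054 (mod 5083). Now have (3054/5083).
Factor out 2: 3054 = 2·1527. Since 5083 ≡ 3 (mod 8), (2/5083) = -1. Now have -(1527/5083).
Both 1527 ≡ 3 and 5083 ≡ 3 (mod 4), so reciprocity gives (1527/5083) = -(5083/1527). Reduce: 5083 ≡ 502 (mod 1527). Now have (502/1527).
Factor out 2: 502 = 2·251. Since 1527 ≡ 7 (mod 8), (2/1527) = +1. Now have (251/1527).
Both 251 ≡ 3 and 1527 ≡ 3 (mod 4), so reciprocity gives (251/1527) = -(1527/251). Reduce: 1527 ≡ 21 (mod 251). Now have -(21/251).
21 ≡ 1 (mod 4), so quadratic reciprocity gives (21/251) = (251/21). Reduce: 251 ≡ 20 (mod 21). Now have -(20/21).
Factor out 2: 20 = 2^2·5. Since 21 ≡ 5 (mod 8), (2/21) = -1, and (2/21)^2 = +1. Now have -(5/21).
5 ≡ 1 (mod 4), so quadratic reciprocity gives (5/21) = (21/5). Reduce: 21 ≡ 1 (mod 5). Now have -(1/5).
(1/5) = 1. Collecting the sign factors: -1.

-1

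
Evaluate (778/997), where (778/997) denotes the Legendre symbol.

1

(778/997)
  = -(389/997)    [997 ≡ 5 mod 8 ⇒ (2/997) = -1]
  = -(997/389)    [QR: 389 ≡ 1 mod 4, sign kept]
  = -(219/389)    [997 ≡ 219 mod 389]
  = -(389/219)    [QR: 389 ≡ 1 mod 4, sign kept]
  = -(170/219)    [389 ≡ 170 mod 219]
  = (85/219)    [219 ≡ 3 mod 8 ⇒ (2/219) = -1]
  = (219/85)    [QR: 85 ≡ 1 mod 4, sign kept]
  = (49/85)    [219 ≡ 49 mod 85]
  = (85/49)    [QR: 49 ≡ 1 mod 4, sign kept]
  = (36/49)    [85 ≡ 36 mod 49]
  = (9/49)    [49 ≡ 1 mod 8 ⇒ (2/49)^2 = +1]
  = (49/9)    [QR: 9 ≡ 1 mod 4, sign kept]
  = (4/9)    [49 ≡ 4 mod 9]
  = (1/9)    [9 ≡ 1 mod 8 ⇒ (2/9)^2 = +1]
  = 1    [(1/9) = 1]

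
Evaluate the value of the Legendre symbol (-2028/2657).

-1

(-2028/2657)
  = (629/2657)    [-2028 ≡ 629 mod 2657]
  = (2657/629)    [QR: 629 ≡ 1 mod 4, sign kept]
  = (141/629)    [2657 ≡ 141 mod 629]
  = (629/141)    [QR: 141 ≡ 1 mod 4, sign kept]
  = (65/141)    [629 ≡ 65 mod 141]
  = (141/65)    [QR: 65 ≡ 1 mod 4, sign kept]
  = (11/65)    [141 ≡ 11 mod 65]
  = (65/11)    [QR: 65 ≡ 1 mod 4, sign kept]
  = (10/11)    [65 ≡ 10 mod 11]
  = -(5/11)    [11 ≡ 3 mod 8 ⇒ (2/11) = -1]
  = -(11/5)    [QR: 5 ≡ 1 mod 4, sign kept]
  = -(1/5)    [11 ≡ 1 mod 5]
  = -1    [(1/5) = 1]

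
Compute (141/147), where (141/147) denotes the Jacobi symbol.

(141/147)
  = (147/141)    [QR: 141 ≡ 1 mod 4, sign kept]
  = (6/141)    [147 ≡ 6 mod 141]
  = -(3/141)    [141 ≡ 5 mod 8 ⇒ (2/141) = -1]
  = -(141/3)    [QR: 141 ≡ 1 mod 4, sign kept]
  = -(0/3)    [141 ≡ 0 mod 3]
  = 0    [numerator 0, gcd > 1]

0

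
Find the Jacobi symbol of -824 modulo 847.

1

Reduce the numerator: -824 ≡ 23 (mod 847), so (-824 / 847) = (23 / 847).
Both 23 ≡ 3 and 847 ≡ 3 (mod 4), so reciprocity gives (23 / 847) = -(847 / 23). Reduce: 847 ≡ 19 (mod 23). Now have -(19 / 23).
Both 19 ≡ 3 and 23 ≡ 3 (mod 4), so reciprocity gives (19 / 23) = -(23 / 19). Reduce: 23 ≡ 4 (mod 19). Now have (4 / 19).
Factor out 2: 4 = 2^2. Since 19 ≡ 3 (mod 8), (2 / 19) = -1, and (2 / 19)^2 = +1. Now have (1 / 19).
(1 / 19) = 1. Collecting the sign factors: 1.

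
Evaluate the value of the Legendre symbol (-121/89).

1

(-121/89)
  = (57/89)    [-121 ≡ 57 mod 89]
  = (89/57)    [QR: 57 ≡ 1 mod 4, sign kept]
  = (32/57)    [89 ≡ 32 mod 57]
  = (1/57)    [57 ≡ 1 mod 8 ⇒ (2/57)^5 = +1]
  = 1    [(1/57) = 1]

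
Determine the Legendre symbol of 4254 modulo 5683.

(4254/5683)
  = -(2127/5683)    [5683 ≡ 3 mod 8 ⇒ (2/5683) = -1]
  = (5683/2127)    [QR: both ≡ 3 mod 4, sign flips]
  = (1429/2127)    [5683 ≡ 1429 mod 2127]
  = (2127/1429)    [QR: 1429 ≡ 1 mod 4, sign kept]
  = (698/1429)    [2127 ≡ 698 mod 1429]
  = -(349/1429)    [1429 ≡ 5 mod 8 ⇒ (2/1429) = -1]
  = -(1429/349)    [QR: 349 ≡ 1 mod 4, sign kept]
  = -(33/349)    [1429 ≡ 33 mod 349]
  = -(349/33)    [QR: 33 ≡ 1 mod 4, sign kept]
  = -(19/33)    [349 ≡ 19 mod 33]
  = -(33/19)    [QR: 33 ≡ 1 mod 4, sign kept]
  = -(14/19)    [33 ≡ 14 mod 19]
  = (7/19)    [19 ≡ 3 mod 8 ⇒ (2/19) = -1]
  = -(19/7)    [QR: both ≡ 3 mod 4, sign flips]
  = -(5/7)    [19 ≡ 5 mod 7]
  = -(7/5)    [QR: 5 ≡ 1 mod 4, sign kept]
  = -(2/5)    [7 ≡ 2 mod 5]
  = (1/5)    [5 ≡ 5 mod 8 ⇒ (2/5) = -1]
  = 1    [(1/5) = 1]

1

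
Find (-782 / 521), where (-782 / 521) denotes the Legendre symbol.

1

(-782 / 521)
  = (260 / 521)    [-782 ≡ 260 mod 521]
  = (65 / 521)    [521 ≡ 1 mod 8 ⇒ (2 / 521)^2 = +1]
  = (521 / 65)    [QR: 65 ≡ 1 mod 4, sign kept]
  = (1 / 65)    [521 ≡ 1 mod 65]
  = 1    [(1 / 65) = 1]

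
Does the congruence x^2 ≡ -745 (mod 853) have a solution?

yes

(-745/853)
  = (108/853)    [-745 ≡ 108 mod 853]
  = (27/853)    [853 ≡ 5 mod 8 ⇒ (2/853)^2 = +1]
  = (853/27)    [QR: 853 ≡ 1 mod 4, sign kept]
  = (16/27)    [853 ≡ 16 mod 27]
  = (1/27)    [27 ≡ 3 mod 8 ⇒ (2/27)^4 = +1]
  = 1    [(1/27) = 1]
(-745/853) = 1, and 853 is prime, so -745 is a quadratic residue mod 853.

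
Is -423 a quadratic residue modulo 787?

(-423/787)
  = (364/787)    [-423 ≡ 364 mod 787]
  = (91/787)    [787 ≡ 3 mod 8 ⇒ (2/787)^2 = +1]
  = -(787/91)    [QR: both ≡ 3 mod 4, sign flips]
  = -(59/91)    [787 ≡ 59 mod 91]
  = (91/59)    [QR: both ≡ 3 mod 4, sign flips]
  = (32/59)    [91 ≡ 32 mod 59]
  = -(1/59)    [59 ≡ 3 mod 8 ⇒ (2/59)^5 = -1]
  = -1    [(1/59) = 1]
The Legendre symbol is -1, so x^2 ≡ -423 (mod 787) has no solution.

no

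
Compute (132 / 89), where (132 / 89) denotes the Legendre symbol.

-1

(132 / 89)
  = (43 / 89)    [132 ≡ 43 mod 89]
  = (89 / 43)    [QR: 89 ≡ 1 mod 4, sign kept]
  = (3 / 43)    [89 ≡ 3 mod 43]
  = -(43 / 3)    [QR: both ≡ 3 mod 4, sign flips]
  = -(1 / 3)    [43 ≡ 1 mod 3]
  = -1    [(1 / 3) = 1]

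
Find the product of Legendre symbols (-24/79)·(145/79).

-1

By multiplicativity, (-24·145/79) = (-24/79)·(145/79).
First factor (-24/79):
(-24/79)
  = -(24/79)    [79 ≡ 3 mod 4 ⇒ (-1/79) = -1]
  = -(3/79)    [79 ≡ 7 mod 8 ⇒ (2/79)^3 = +1]
  = (79/3)    [QR: both ≡ 3 mod 4, sign flips]
  = (1/3)    [79 ≡ 1 mod 3]
  = 1    [(1/3) = 1]
Second factor (145/79):
(145/79)
  = (66/79)    [145 ≡ 66 mod 79]
  = (33/79)    [79 ≡ 7 mod 8 ⇒ (2/79) = +1]
  = (79/33)    [QR: 33 ≡ 1 mod 4, sign kept]
  = (13/33)    [79 ≡ 13 mod 33]
  = (33/13)    [QR: 13 ≡ 1 mod 4, sign kept]
  = (7/13)    [33 ≡ 7 mod 13]
  = (13/7)    [QR: 13 ≡ 1 mod 4, sign kept]
  = (6/7)    [13 ≡ 6 mod 7]
  = (3/7)    [7 ≡ 7 mod 8 ⇒ (2/7) = +1]
  = -(7/3)    [QR: both ≡ 3 mod 4, sign flips]
  = -(1/3)    [7 ≡ 1 mod 3]
  = -1    [(1/3) = 1]
Product: (1)·(-1) = -1.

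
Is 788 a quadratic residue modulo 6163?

no

Factor out 2: 788 = 2^2·197. Since 6163 ≡ 3 (mod 8), (2/6163) = -1, and (2/6163)^2 = +1. Now have (197/6163).
197 ≡ 1 (mod 4), so quadratic reciprocity gives (197/6163) = (6163/197). Reduce: 6163 ≡ 56 (mod 197). Now have (56/197).
Factor out 2: 56 = 2^3·7. Since 197 ≡ 5 (mod 8), (2/197) = -1, and (2/197)^3 = -1. Now have -(7/197).
197 ≡ 1 (mod 4), so quadratic reciprocity gives (7/197) = (197/7). Reduce: 197 ≡ 1 (mod 7). Now have -(1/7).
(1/7) = 1. Collecting the sign factors: -1.
(788/6163) = -1, and 6163 is prime, so 788 is not a quadratic residue mod 6163.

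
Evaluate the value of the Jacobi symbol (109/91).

-1

(109/91)
  = (18/91)    [109 ≡ 18 mod 91]
  = -(9/91)    [91 ≡ 3 mod 8 ⇒ (2/91) = -1]
  = -(91/9)    [QR: 9 ≡ 1 mod 4, sign kept]
  = -(1/9)    [91 ≡ 1 mod 9]
  = -1    [(1/9) = 1]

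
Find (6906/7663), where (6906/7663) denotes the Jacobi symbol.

Factor out 2: 6906 = 2·3453. Since 7663 ≡ 7 (mod 8), (2/7663) = +1. Now have (3453/7663).
3453 ≡ 1 (mod 4), so quadratic reciprocity gives (3453/7663) = (7663/3453). Reduce: 7663 ≡ 757 (mod 3453). Now have (757/3453).
757 ≡ 1 (mod 4), so quadratic reciprocity gives (757/3453) = (3453/757). Reduce: 3453 ≡ 425 (mod 757). Now have (425/757).
425 ≡ 1 (mod 4), so quadratic reciprocity gives (425/757) = (757/425). Reduce: 757 ≡ 332 (mod 425). Now have (332/425).
Factor out 2: 332 = 2^2·83. Since 425 ≡ 1 (mod 8), (2/425) = +1, and (2/425)^2 = +1. Now have (83/425).
425 ≡ 1 (mod 4), so quadratic reciprocity gives (83/425) = (425/83). Reduce: 425 ≡ 10 (mod 83). Now have (10/83).
Factor out 2: 10 = 2·5. Since 83 ≡ 3 (mod 8), (2/83) = -1. Now have -(5/83).
5 ≡ 1 (mod 4), so quadratic reciprocity gives (5/83) = (83/5). Reduce: 83 ≡ 3 (mod 5). Now have -(3/5).
5 ≡ 1 (mod 4), so quadratic reciprocity gives (3/5) = (5/3). Reduce: 5 ≡ 2 (mod 3). Now have -(2/3).
Factor out 2: 2 = 2. Since 3 ≡ 3 (mod 8), (2/3) = -1. Now have (1/3).
(1/3) = 1. Collecting the sign factors: 1.

1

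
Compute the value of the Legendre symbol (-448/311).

-1

(-448/311)
  = (174/311)    [-448 ≡ 174 mod 311]
  = (87/311)    [311 ≡ 7 mod 8 ⇒ (2/311) = +1]
  = -(311/87)    [QR: both ≡ 3 mod 4, sign flips]
  = -(50/87)    [311 ≡ 50 mod 87]
  = -(25/87)    [87 ≡ 7 mod 8 ⇒ (2/87) = +1]
  = -(87/25)    [QR: 25 ≡ 1 mod 4, sign kept]
  = -(12/25)    [87 ≡ 12 mod 25]
  = -(3/25)    [25 ≡ 1 mod 8 ⇒ (2/25)^2 = +1]
  = -(25/3)    [QR: 25 ≡ 1 mod 4, sign kept]
  = -(1/3)    [25 ≡ 1 mod 3]
  = -1    [(1/3) = 1]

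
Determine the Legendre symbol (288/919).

1

(288/919)
  = (9/919)    [919 ≡ 7 mod 8 ⇒ (2/919)^5 = +1]
  = (919/9)    [QR: 9 ≡ 1 mod 4, sign kept]
  = (1/9)    [919 ≡ 1 mod 9]
  = 1    [(1/9) = 1]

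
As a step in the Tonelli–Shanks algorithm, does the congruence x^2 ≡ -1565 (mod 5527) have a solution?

yes

(-1565/5527)
  = (3962/5527)    [-1565 ≡ 3962 mod 5527]
  = (1981/5527)    [5527 ≡ 7 mod 8 ⇒ (2/5527) = +1]
  = (5527/1981)    [QR: 1981 ≡ 1 mod 4, sign kept]
  = (1565/1981)    [5527 ≡ 1565 mod 1981]
  = (1981/1565)    [QR: 1565 ≡ 1 mod 4, sign kept]
  = (416/1565)    [1981 ≡ 416 mod 1565]
  = -(13/1565)    [1565 ≡ 5 mod 8 ⇒ (2/1565)^5 = -1]
  = -(1565/13)    [QR: 13 ≡ 1 mod 4, sign kept]
  = -(5/13)    [1565 ≡ 5 mod 13]
  = -(13/5)    [QR: 5 ≡ 1 mod 4, sign kept]
  = -(3/5)    [13 ≡ 3 mod 5]
  = -(5/3)    [QR: 5 ≡ 1 mod 4, sign kept]
  = -(2/3)    [5 ≡ 2 mod 3]
  = (1/3)    [3 ≡ 3 mod 8 ⇒ (2/3) = -1]
  = 1    [(1/3) = 1]
(-1565/5527) = 1, and 5527 is prime, so -1565 is a quadratic residue mod 5527.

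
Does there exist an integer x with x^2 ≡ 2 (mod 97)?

Factor out 2: 2 = 2. Since 97 ≡ 1 (mod 8), (2|97) = +1. Now have (1|97).
(1|97) = 1. Collecting the sign factors: 1.
(2|97) = 1, and 97 is prime, so 2 is a quadratic residue mod 97.

yes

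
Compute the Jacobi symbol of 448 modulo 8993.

-1

Factor out 2: 448 = 2^6·7. Since 8993 ≡ 1 (mod 8), (2/8993) = +1, and (2/8993)^6 = +1. Now have (7/8993).
8993 ≡ 1 (mod 4), so quadratic reciprocity gives (7/8993) = (8993/7). Reduce: 8993 ≡ 5 (mod 7). Now have (5/7).
5 ≡ 1 (mod 4), so quadratic reciprocity gives (5/7) = (7/5). Reduce: 7 ≡ 2 (mod 5). Now have (2/5).
Factor out 2: 2 = 2. Since 5 ≡ 5 (mod 8), (2/5) = -1. Now have -(1/5).
(1/5) = 1. Collecting the sign factors: -1.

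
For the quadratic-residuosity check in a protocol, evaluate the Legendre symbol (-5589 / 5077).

-1

Reduce the numerator: -5589 ≡ 4565 (mod 5077), so (-5589 / 5077) = (4565 / 5077).
4565 ≡ 1 (mod 4), so quadratic reciprocity gives (4565 / 5077) = (5077 / 4565). Reduce: 5077 ≡ 512 (mod 4565). Now have (512 / 4565).
Factor out 2: 512 = 2^9. Since 4565 ≡ 5 (mod 8), (2 / 4565) = -1, and (2 / 4565)^9 = -1. Now have -(1 / 4565).
(1 / 4565) = 1. Collecting the sign factors: -1.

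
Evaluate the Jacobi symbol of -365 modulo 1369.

1

Reduce the numerator: -365 ≡ 1004 (mod 1369), so (-365/1369) = (1004/1369).
Factor out 2: 1004 = 2^2·251. Since 1369 ≡ 1 (mod 8), (2/1369) = +1, and (2/1369)^2 = +1. Now have (251/1369).
1369 ≡ 1 (mod 4), so quadratic reciprocity gives (251/1369) = (1369/251). Reduce: 1369 ≡ 114 (mod 251). Now have (114/251).
Factor out 2: 114 = 2·57. Since 251 ≡ 3 (mod 8), (2/251) = -1. Now have -(57/251).
57 ≡ 1 (mod 4), so quadratic reciprocity gives (57/251) = (251/57). Reduce: 251 ≡ 23 (mod 57). Now have -(23/57).
57 ≡ 1 (mod 4), so quadratic reciprocity gives (23/57) = (57/23). Reduce: 57 ≡ 11 (mod 23). Now have -(11/23).
Both 11 ≡ 3 and 23 ≡ 3 (mod 4), so reciprocity gives (11/23) = -(23/11). Reduce: 23 ≡ 1 (mod 11). Now have (1/11).
(1/11) = 1. Collecting the sign factors: 1.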